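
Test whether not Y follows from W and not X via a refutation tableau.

Initial set: {(W and not X); not not Y}.
(W and not X): α-rule — add W, not X.
○ open, literals {W=T, X=F, Y=T}.
0 branches closed, 1 open.
An open branch gives a countermodel: W=T, X=F, Y=T (unmentioned atoms arbitrary); the premises hold there but the conclusion fails.

No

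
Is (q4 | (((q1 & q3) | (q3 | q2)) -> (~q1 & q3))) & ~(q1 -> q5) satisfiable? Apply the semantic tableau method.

Satisfiable

Initial set: {((q4 | (((q1 & q3) | (q3 | q2)) -> (~q1 & q3))) & ~(q1 -> q5))}.
((q4 | (((q1 & q3) | (q3 | q2)) -> (~q1 & q3))) & ~(q1 -> q5)): α-rule — add (q4 | (((q1 & q3) | (q3 | q2)) -> (~q1 & q3))), ~(q1 -> q5).
~(q1 -> q5): α-rule — add q1, ~q5.
(q4 | (((q1 & q3) | (q3 | q2)) -> (~q1 & q3))): β-rule — branch into q4  //  (((q1 & q3) | (q3 | q2)) -> (~q1 & q3)).
  branch 1 (add q4):
    ○ open, literals {q1=true, q4=true, q5=false}.
  branch 2 (add (((q1 & q3) | (q3 | q2)) -> (~q1 & q3))):
    (((q1 & q3) | (q3 | q2)) -> (~q1 & q3)): β-rule — branch into ~((q1 & q3) | (q3 | q2))  //  (~q1 & q3).
      branch 2.1 (add ~((q1 & q3) | (q3 | q2))):
        ~((q1 & q3) | (q3 | q2)): α-rule — add ~(q1 & q3), ~(q3 | q2).
        ~(q3 | q2): α-rule — add ~q3, ~q2.
        ~(q1 & q3): β-rule — branch into ~q1  //  ~q3.
          branch 2.1.1 (add ~q1):
            × closes — contains both q1 and ~q1.
          branch 2.1.2 (add ~q3):
            ○ open, literals {q1=true, q2=false, q3=false, q5=false}.
      branch 2.2 (add (~q1 & q3)):
        (~q1 & q3): α-rule — add ~q1, q3.
        × closes — contains both q1 and ~q1.
2 branches closed, 2 open.
An open branch gives a satisfying assignment: q1=true, q4=true, q5=false.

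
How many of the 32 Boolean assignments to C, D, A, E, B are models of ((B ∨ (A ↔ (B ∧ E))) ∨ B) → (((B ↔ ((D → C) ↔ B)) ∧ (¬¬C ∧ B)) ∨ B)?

Initial set: {(((B ∨ (A ↔ (B ∧ E))) ∨ B) → (((B ↔ ((D → C) ↔ B)) ∧ (¬¬C ∧ B)) ∨ B))}.
(((B ∨ (A ↔ (B ∧ E))) ∨ B) → (((B ↔ ((D → C) ↔ B)) ∧ (¬¬C ∧ B)) ∨ B)): β-rule — branch into ¬((B ∨ (A ↔ (B ∧ E))) ∨ B)  //  (((B ↔ ((D → C) ↔ B)) ∧ (¬¬C ∧ B)) ∨ B).
  branch 1 (add ¬((B ∨ (A ↔ (B ∧ E))) ∨ B)):
    ¬((B ∨ (A ↔ (B ∧ E))) ∨ B): α-rule — add ¬(B ∨ (A ↔ (B ∧ E))), ¬B.
    ¬(B ∨ (A ↔ (B ∧ E))): α-rule — add ¬B, ¬(A ↔ (B ∧ E)).
    ¬(A ↔ (B ∧ E)): β-rule — branch into A, ¬(B ∧ E)  //  ¬A, (B ∧ E).
      branch 1.1 (add A, ¬(B ∧ E)):
        ¬(B ∧ E): β-rule — branch into ¬B  //  ¬E.
          branch 1.1.1 (add ¬B):
            ○ open, literals {A=true, B=false}.
          branch 1.1.2 (add ¬E):
            ○ open, literals {A=true, B=false, E=false}.
      branch 1.2 (add ¬A, (B ∧ E)):
        (B ∧ E): α-rule — add B, E.
        × closes — contains both B and ¬B.
  branch 2 (add (((B ↔ ((D → C) ↔ B)) ∧ (¬¬C ∧ B)) ∨ B)):
    (((B ↔ ((D → C) ↔ B)) ∧ (¬¬C ∧ B)) ∨ B): β-rule — branch into ((B ↔ ((D → C) ↔ B)) ∧ (¬¬C ∧ B))  //  B.
      branch 2.1 (add ((B ↔ ((D → C) ↔ B)) ∧ (¬¬C ∧ B))):
        ((B ↔ ((D → C) ↔ B)) ∧ (¬¬C ∧ B)): α-rule — add (B ↔ ((D → C) ↔ B)), (¬¬C ∧ B).
        (¬¬C ∧ B): α-rule — add ¬¬C, B.
        ¬¬C: drop double negation, giving C.
        (B ↔ ((D → C) ↔ B)): β-rule — branch into B, ((D → C) ↔ B)  //  ¬B, ¬((D → C) ↔ B).
          branch 2.1.1 (add B, ((D → C) ↔ B)):
            ((D → C) ↔ B): β-rule — branch into (D → C), B  //  ¬(D → C), ¬B.
              branch 2.1.1.1 (add (D → C), B):
                (D → C): β-rule — branch into ¬D  //  C.
                  branch 2.1.1.1.1 (add ¬D):
                    ○ open, literals {B=true, C=true, D=false}.
                  branch 2.1.1.1.2 (add C):
                    ○ open, literals {B=true, C=true}.
              branch 2.1.1.2 (add ¬(D → C), ¬B):
                × closes — contains both B and ¬B.
          branch 2.1.2 (add ¬B, ¬((D → C) ↔ B)):
            × closes — contains both B and ¬B.
      branch 2.2 (add B):
        ○ open, literals {B=true}.
3 branches closed, 5 open.
Each open branch fixes some atoms; the unmentioned ones are free. Counting distinct full assignments: branch {A=true, B=false} (C, D, E) contributes 8 new; branch {A=true, B=false, E=false} (C, D) contributes 0 new; branch {B=true, C=true, D=false} (A, E) contributes 4 new; branch {B=true, C=true} (D, A, E) contributes 4 new; branch {B=true} (C, D, A, E) contributes 8 new. Total: 24.

24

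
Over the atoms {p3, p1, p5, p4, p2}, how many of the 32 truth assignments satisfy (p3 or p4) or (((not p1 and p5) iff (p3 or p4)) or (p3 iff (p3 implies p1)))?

Initial set: {((p3 or p4) or (((not p1 and p5) iff (p3 or p4)) or (p3 iff (p3 implies p1))))}.
((p3 or p4) or (((not p1 and p5) iff (p3 or p4)) or (p3 iff (p3 implies p1)))): β-rule — branch into (p3 or p4)  //  (((not p1 and p5) iff (p3 or p4)) or (p3 iff (p3 implies p1))).
  branch 1 (add (p3 or p4)):
    (p3 or p4): β-rule — branch into p3  //  p4.
      branch 1.1 (add p3):
        ○ open, literals {p3=true}.
      branch 1.2 (add p4):
        ○ open, literals {p4=true}.
  branch 2 (add (((not p1 and p5) iff (p3 or p4)) or (p3 iff (p3 implies p1)))):
    (((not p1 and p5) iff (p3 or p4)) or (p3 iff (p3 implies p1))): β-rule — branch into ((not p1 and p5) iff (p3 or p4))  //  (p3 iff (p3 implies p1)).
      branch 2.1 (add ((not p1 and p5) iff (p3 or p4))):
        ((not p1 and p5) iff (p3 or p4)): β-rule — branch into (not p1 and p5), (p3 or p4)  //  not (not p1 and p5), not (p3 or p4).
          branch 2.1.1 (add (not p1 and p5), (p3 or p4)):
            (not p1 and p5): α-rule — add not p1, p5.
            (p3 or p4): β-rule — branch into p3  //  p4.
              branch 2.1.1.1 (add p3):
                ○ open, literals {p1=false, p3=true, p5=true}.
              branch 2.1.1.2 (add p4):
                ○ open, literals {p1=false, p4=true, p5=true}.
          branch 2.1.2 (add not (not p1 and p5), not (p3 or p4)):
            not (p3 or p4): α-rule — add not p3, not p4.
            not (not p1 and p5): β-rule — branch into not not p1  //  not p5.
              branch 2.1.2.1 (add not not p1):
                ○ open, literals {p1=true, p3=false, p4=false}.
              branch 2.1.2.2 (add not p5):
                ○ open, literals {p3=false, p4=false, p5=false}.
      branch 2.2 (add (p3 iff (p3 implies p1))):
        (p3 iff (p3 implies p1)): β-rule — branch into p3, (p3 implies p1)  //  not p3, not (p3 implies p1).
          branch 2.2.1 (add p3, (p3 implies p1)):
            (p3 implies p1): β-rule — branch into not p3  //  p1.
              branch 2.2.1.1 (add not p3):
                × closes — contains both p3 and not p3.
              branch 2.2.1.2 (add p1):
                ○ open, literals {p1=true, p3=true}.
          branch 2.2.2 (add not p3, not (p3 implies p1)):
            not (p3 implies p1): α-rule — add p3, not p1.
            × closes — contains both p3 and not p3.
2 branches closed, 7 open.
Each open branch fixes some atoms; the unmentioned ones are free. Counting distinct full assignments: branch {p3=true} (p1, p5, p4, p2) contributes 16 new; branch {p4=true} (p3, p1, p5, p2) contributes 8 new; branch {p1=false, p3=true, p5=true} (p4, p2) contributes 0 new; branch {p1=false, p4=true, p5=true} (p3, p2) contributes 0 new; branch {p1=true, p3=false, p4=false} (p5, p2) contributes 4 new; branch {p3=false, p4=false, p5=false} (p1, p2) contributes 2 new; branch {p1=true, p3=true} (p5, p4, p2) contributes 0 new. Total: 30.

30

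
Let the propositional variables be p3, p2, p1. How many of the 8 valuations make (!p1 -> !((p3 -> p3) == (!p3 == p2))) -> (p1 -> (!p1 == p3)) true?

Initial set: {T ((!p1 -> !((p3 -> p3) == (!p3 == p2))) -> (p1 -> (!p1 == p3)))}.
T ((!p1 -> !((p3 -> p3) == (!p3 == p2))) -> (p1 -> (!p1 == p3))): β-rule — branch into F (!p1 -> !((p3 -> p3) == (!p3 == p2)))  //  T (p1 -> (!p1 == p3)).
  branch 1 (add F (!p1 -> !((p3 -> p3) == (!p3 == p2)))):
    F (!p1 -> !((p3 -> p3) == (!p3 == p2))): α-rule — add T !p1, F !((p3 -> p3) == (!p3 == p2)).
    F !((p3 -> p3) == (!p3 == p2)): β-rule — branch into T (p3 -> p3), T (!p3 == p2)  //  F (p3 -> p3), F (!p3 == p2).
      branch 1.1 (add T (p3 -> p3), T (!p3 == p2)):
        T (p3 -> p3): β-rule — branch into F p3  //  T p3.
          branch 1.1.1 (add F p3):
            T (!p3 == p2): β-rule — branch into T !p3, T p2  //  F !p3, F p2.
              branch 1.1.1.1 (add T !p3, T p2):
                ○ open, literals {p1=F, p2=T, p3=F}.
              branch 1.1.1.2 (add F !p3, F p2):
                × closes — contains both p3 and !p3.
          branch 1.1.2 (add T p3):
            T (!p3 == p2): β-rule — branch into T !p3, T p2  //  F !p3, F p2.
              branch 1.1.2.1 (add T !p3, T p2):
                × closes — contains both p3 and !p3.
              branch 1.1.2.2 (add F !p3, F p2):
                ○ open, literals {p1=F, p2=F, p3=T}.
      branch 1.2 (add F (p3 -> p3), F (!p3 == p2)):
        F (p3 -> p3): α-rule — add T p3, F p3.
        × closes — contains both p3 and !p3.
  branch 2 (add T (p1 -> (!p1 == p3))):
    T (p1 -> (!p1 == p3)): β-rule — branch into F p1  //  T (!p1 == p3).
      branch 2.1 (add F p1):
        ○ open, literals {p1=F}.
      branch 2.2 (add T (!p1 == p3)):
        T (!p1 == p3): β-rule — branch into T !p1, T p3  //  F !p1, F p3.
          branch 2.2.1 (add T !p1, T p3):
            ○ open, literals {p1=F, p3=T}.
          branch 2.2.2 (add F !p1, F p3):
            ○ open, literals {p1=T, p3=F}.
3 branches closed, 5 open.
Each open branch fixes some atoms; the unmentioned ones are free. Counting distinct full assignments: branch {p1=F, p2=T, p3=F} (none free) contributes 1 new; branch {p1=F, p2=F, p3=T} (none free) contributes 1 new; branch {p1=F} (p3, p2) contributes 2 new; branch {p1=F, p3=T} (p2) contributes 0 new; branch {p1=T, p3=F} (p2) contributes 2 new. Total: 6.

6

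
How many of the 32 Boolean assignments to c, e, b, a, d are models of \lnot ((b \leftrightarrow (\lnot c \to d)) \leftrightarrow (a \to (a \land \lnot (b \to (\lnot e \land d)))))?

14

Initial set: {\lnot ((b \leftrightarrow (\lnot c \to d)) \leftrightarrow (a \to (a \land \lnot (b \to (\lnot e \land d)))))}.
\lnot ((b \leftrightarrow (\lnot c \to d)) \leftrightarrow (a \to (a \land \lnot (b \to (\lnot e \land d))))): β-rule — branch into (b \leftrightarrow (\lnot c \to d)), \lnot (a \to (a \land \lnot (b \to (\lnot e \land d))))  //  \lnot (b \leftrightarrow (\lnot c \to d)), (a \to (a \land \lnot (b \to (\lnot e \land d)))).
  branch 1 (add (b \leftrightarrow (\lnot c \to d)), \lnot (a \to (a \land \lnot (b \to (\lnot e \land d))))):
    \lnot (a \to (a \land \lnot (b \to (\lnot e \land d)))): α-rule — add a, \lnot (a \land \lnot (b \to (\lnot e \land d))).
    (b \leftrightarrow (\lnot c \to d)): β-rule — branch into b, (\lnot c \to d)  //  \lnot b, \lnot (\lnot c \to d).
      branch 1.1 (add b, (\lnot c \to d)):
        \lnot (a \land \lnot (b \to (\lnot e \land d))): β-rule — branch into \lnot a  //  \lnot \lnot (b \to (\lnot e \land d)).
          branch 1.1.1 (add \lnot a):
            × closes — contains both a and \lnot a.
          branch 1.1.2 (add \lnot \lnot (b \to (\lnot e \land d))):
            (\lnot c \to d): β-rule — branch into \lnot \lnot c  //  d.
              branch 1.1.2.1 (add \lnot \lnot c):
                \lnot \lnot (b \to (\lnot e \land d)): β-rule — branch into \lnot b  //  (\lnot e \land d).
                  branch 1.1.2.1.1 (add \lnot b):
                    × closes — contains both b and \lnot b.
                  branch 1.1.2.1.2 (add (\lnot e \land d)):
                    (\lnot e \land d): α-rule — add \lnot e, d.
                    ○ open, literals {a=1, b=1, c=1, d=1, e=0}.
              branch 1.1.2.2 (add d):
                \lnot \lnot (b \to (\lnot e \land d)): β-rule — branch into \lnot b  //  (\lnot e \land d).
                  branch 1.1.2.2.1 (add \lnot b):
                    × closes — contains both b and \lnot b.
                  branch 1.1.2.2.2 (add (\lnot e \land d)):
                    (\lnot e \land d): α-rule — add \lnot e, d.
                    ○ open, literals {a=1, b=1, d=1, e=0}.
      branch 1.2 (add \lnot b, \lnot (\lnot c \to d)):
        \lnot (\lnot c \to d): α-rule — add \lnot c, \lnot d.
        \lnot (a \land \lnot (b \to (\lnot e \land d))): β-rule — branch into \lnot a  //  \lnot \lnot (b \to (\lnot e \land d)).
          branch 1.2.1 (add \lnot a):
            × closes — contains both a and \lnot a.
          branch 1.2.2 (add \lnot \lnot (b \to (\lnot e \land d))):
            \lnot \lnot (b \to (\lnot e \land d)): β-rule — branch into \lnot b  //  (\lnot e \land d).
              branch 1.2.2.1 (add \lnot b):
                ○ open, literals {a=1, b=0, c=0, d=0}.
              branch 1.2.2.2 (add (\lnot e \land d)):
                (\lnot e \land d): α-rule — add \lnot e, d.
                × closes — contains both d and \lnot d.
  branch 2 (add \lnot (b \leftrightarrow (\lnot c \to d)), (a \to (a \land \lnot (b \to (\lnot e \land d))))):
    \lnot (b \leftrightarrow (\lnot c \to d)): β-rule — branch into b, \lnot (\lnot c \to d)  //  \lnot b, (\lnot c \to d).
      branch 2.1 (add b, \lnot (\lnot c \to d)):
        \lnot (\lnot c \to d): α-rule — add \lnot c, \lnot d.
        (a \to (a \land \lnot (b \to (\lnot e \land d)))): β-rule — branch into \lnot a  //  (a \land \lnot (b \to (\lnot e \land d))).
          branch 2.1.1 (add \lnot a):
            ○ open, literals {a=0, b=1, c=0, d=0}.
          branch 2.1.2 (add (a \land \lnot (b \to (\lnot e \land d)))):
            (a \land \lnot (b \to (\lnot e \land d))): α-rule — add a, \lnot (b \to (\lnot e \land d)).
            \lnot (b \to (\lnot e \land d)): α-rule — add b, \lnot (\lnot e \land d).
            \lnot (\lnot e \land d): β-rule — branch into \lnot \lnot e  //  \lnot d.
              branch 2.1.2.1 (add \lnot \lnot e):
                ○ open, literals {a=1, b=1, c=0, d=0, e=1}.
              branch 2.1.2.2 (add \lnot d):
                ○ open, literals {a=1, b=1, c=0, d=0}.
      branch 2.2 (add \lnot b, (\lnot c \to d)):
        (a \to (a \land \lnot (b \to (\lnot e \land d)))): β-rule — branch into \lnot a  //  (a \land \lnot (b \to (\lnot e \land d))).
          branch 2.2.1 (add \lnot a):
            (\lnot c \to d): β-rule — branch into \lnot \lnot c  //  d.
              branch 2.2.1.1 (add \lnot \lnot c):
                ○ open, literals {a=0, b=0, c=1}.
              branch 2.2.1.2 (add d):
                ○ open, literals {a=0, b=0, d=1}.
          branch 2.2.2 (add (a \land \lnot (b \to (\lnot e \land d)))):
            (a \land \lnot (b \to (\lnot e \land d))): α-rule — add a, \lnot (b \to (\lnot e \land d)).
            \lnot (b \to (\lnot e \land d)): α-rule — add b, \lnot (\lnot e \land d).
            × closes — contains both b and \lnot b.
6 branches closed, 8 open.
Each open branch fixes some atoms; the unmentioned ones are free. Counting distinct full assignments: branch {a=1, b=1, c=1, d=1, e=0} (none free) contributes 1 new; branch {a=1, b=1, d=1, e=0} (c) contributes 1 new; branch {a=1, b=0, c=0, d=0} (e) contributes 2 new; branch {a=0, b=1, c=0, d=0} (e) contributes 2 new; branch {a=1, b=1, c=0, d=0, e=1} (none free) contributes 1 new; branch {a=1, b=1, c=0, d=0} (e) contributes 1 new; branch {a=0, b=0, c=1} (e, d) contributes 4 new; branch {a=0, b=0, d=1} (c, e) contributes 2 new. Total: 14.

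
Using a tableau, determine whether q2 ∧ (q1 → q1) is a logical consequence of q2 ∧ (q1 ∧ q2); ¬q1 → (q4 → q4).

Yes

Initial set: {(q2 ∧ (q1 ∧ q2)); (¬q1 → (q4 → q4)); ¬(q2 ∧ (q1 → q1))}.
(q2 ∧ (q1 ∧ q2)): α-rule — add q2, (q1 ∧ q2).
(q1 ∧ q2): α-rule — add q1, q2.
(¬q1 → (q4 → q4)): β-rule — branch into ¬¬q1  //  (q4 → q4).
  branch 1 (add ¬¬q1):
    ¬(q2 ∧ (q1 → q1)): β-rule — branch into ¬q2  //  ¬(q1 → q1).
      branch 1.1 (add ¬q2):
        × closes — contains both q2 and ¬q2.
      branch 1.2 (add ¬(q1 → q1)):
        ¬(q1 → q1): α-rule — add q1, ¬q1.
        × closes — contains both q1 and ¬q1.
  branch 2 (add (q4 → q4)):
    ¬(q2 ∧ (q1 → q1)): β-rule — branch into ¬q2  //  ¬(q1 → q1).
      branch 2.1 (add ¬q2):
        × closes — contains both q2 and ¬q2.
      branch 2.2 (add ¬(q1 → q1)):
        ¬(q1 → q1): α-rule — add q1, ¬q1.
        × closes — contains both q1 and ¬q1.
All 4 branches close.
Every branch closed, so the premises entail the conclusion.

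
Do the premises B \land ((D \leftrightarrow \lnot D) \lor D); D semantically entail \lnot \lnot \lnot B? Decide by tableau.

No

Initial set: {(B \land ((D \leftrightarrow \lnot D) \lor D)); D; \lnot \lnot \lnot \lnot B}.
(B \land ((D \leftrightarrow \lnot D) \lor D)): α-rule — add B, ((D \leftrightarrow \lnot D) \lor D).
\lnot \lnot \lnot \lnot B: drop double negation, giving \lnot \lnot B.
((D \leftrightarrow \lnot D) \lor D): β-rule — branch into (D \leftrightarrow \lnot D)  //  D.
  branch 1 (add (D \leftrightarrow \lnot D)):
    (D \leftrightarrow \lnot D): β-rule — branch into D, \lnot D  //  \lnot D, \lnot \lnot D.
      branch 1.1 (add D, \lnot D):
        × closes — contains both D and \lnot D.
      branch 1.2 (add \lnot D, \lnot \lnot D):
        × closes — contains both D and \lnot D.
  branch 2 (add D):
    ○ open, literals {B=true, D=true}.
2 branches closed, 1 open.
An open branch gives a countermodel: B=true, D=true (unmentioned atoms arbitrary); the premises hold there but the conclusion fails.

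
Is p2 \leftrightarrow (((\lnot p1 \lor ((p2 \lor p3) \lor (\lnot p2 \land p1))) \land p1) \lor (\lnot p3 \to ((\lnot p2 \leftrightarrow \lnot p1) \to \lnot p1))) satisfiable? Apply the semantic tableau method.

Initial set: {(p2 \leftrightarrow (((\lnot p1 \lor ((p2 \lor p3) \lor (\lnot p2 \land p1))) \land p1) \lor (\lnot p3 \to ((\lnot p2 \leftrightarrow \lnot p1) \to \lnot p1))))}.
(p2 \leftrightarrow (((\lnot p1 \lor ((p2 \lor p3) \lor (\lnot p2 \land p1))) \land p1) \lor (\lnot p3 \to ((\lnot p2 \leftrightarrow \lnot p1) \to \lnot p1)))): β-rule — branch into p2, (((\lnot p1 \lor ((p2 \lor p3) \lor (\lnot p2 \land p1))) \land p1) \lor (\lnot p3 \to ((\lnot p2 \leftrightarrow \lnot p1) \to \lnot p1)))  //  \lnot p2, \lnot (((\lnot p1 \lor ((p2 \lor p3) \lor (\lnot p2 \land p1))) \land p1) \lor (\lnot p3 \to ((\lnot p2 \leftrightarrow \lnot p1) \to \lnot p1))).
  branch 1 (add p2, (((\lnot p1 \lor ((p2 \lor p3) \lor (\lnot p2 \land p1))) \land p1) \lor (\lnot p3 \to ((\lnot p2 \leftrightarrow \lnot p1) \to \lnot p1)))):
    (((\lnot p1 \lor ((p2 \lor p3) \lor (\lnot p2 \land p1))) \land p1) \lor (\lnot p3 \to ((\lnot p2 \leftrightarrow \lnot p1) \to \lnot p1))): β-rule — branch into ((\lnot p1 \lor ((p2 \lor p3) \lor (\lnot p2 \land p1))) \land p1)  //  (\lnot p3 \to ((\lnot p2 \leftrightarrow \lnot p1) \to \lnot p1)).
      branch 1.1 (add ((\lnot p1 \lor ((p2 \lor p3) \lor (\lnot p2 \land p1))) \land p1)):
        ((\lnot p1 \lor ((p2 \lor p3) \lor (\lnot p2 \land p1))) \land p1): α-rule — add (\lnot p1 \lor ((p2 \lor p3) \lor (\lnot p2 \land p1))), p1.
        (\lnot p1 \lor ((p2 \lor p3) \lor (\lnot p2 \land p1))): β-rule — branch into \lnot p1  //  ((p2 \lor p3) \lor (\lnot p2 \land p1)).
          branch 1.1.1 (add \lnot p1):
            × closes — contains both p1 and \lnot p1.
          branch 1.1.2 (add ((p2 \lor p3) \lor (\lnot p2 \land p1))):
            ((p2 \lor p3) \lor (\lnot p2 \land p1)): β-rule — branch into (p2 \lor p3)  //  (\lnot p2 \land p1).
              branch 1.1.2.1 (add (p2 \lor p3)):
                (p2 \lor p3): β-rule — branch into p2  //  p3.
                  branch 1.1.2.1.1 (add p2):
                    ○ open, literals {p1=1, p2=1}.
                  branch 1.1.2.1.2 (add p3):
                    ○ open, literals {p1=1, p2=1, p3=1}.
              branch 1.1.2.2 (add (\lnot p2 \land p1)):
                (\lnot p2 \land p1): α-rule — add \lnot p2, p1.
                × closes — contains both p2 and \lnot p2.
      branch 1.2 (add (\lnot p3 \to ((\lnot p2 \leftrightarrow \lnot p1) \to \lnot p1))):
        (\lnot p3 \to ((\lnot p2 \leftrightarrow \lnot p1) \to \lnot p1)): β-rule — branch into \lnot \lnot p3  //  ((\lnot p2 \leftrightarrow \lnot p1) \to \lnot p1).
          branch 1.2.1 (add \lnot \lnot p3):
            ○ open, literals {p2=1, p3=1}.
          branch 1.2.2 (add ((\lnot p2 \leftrightarrow \lnot p1) \to \lnot p1)):
            ((\lnot p2 \leftrightarrow \lnot p1) \to \lnot p1): β-rule — branch into \lnot (\lnot p2 \leftrightarrow \lnot p1)  //  \lnot p1.
              branch 1.2.2.1 (add \lnot (\lnot p2 \leftrightarrow \lnot p1)):
                \lnot (\lnot p2 \leftrightarrow \lnot p1): β-rule — branch into \lnot p2, \lnot \lnot p1  //  \lnot \lnot p2, \lnot p1.
                  branch 1.2.2.1.1 (add \lnot p2, \lnot \lnot p1):
                    × closes — contains both p2 and \lnot p2.
                  branch 1.2.2.1.2 (add \lnot \lnot p2, \lnot p1):
                    ○ open, literals {p1=0, p2=1}.
              branch 1.2.2.2 (add \lnot p1):
                ○ open, literals {p1=0, p2=1}.
  branch 2 (add \lnot p2, \lnot (((\lnot p1 \lor ((p2 \lor p3) \lor (\lnot p2 \land p1))) \land p1) \lor (\lnot p3 \to ((\lnot p2 \leftrightarrow \lnot p1) \to \lnot p1)))):
    \lnot (((\lnot p1 \lor ((p2 \lor p3) \lor (\lnot p2 \land p1))) \land p1) \lor (\lnot p3 \to ((\lnot p2 \leftrightarrow \lnot p1) \to \lnot p1))): α-rule — add \lnot ((\lnot p1 \lor ((p2 \lor p3) \lor (\lnot p2 \land p1))) \land p1), \lnot (\lnot p3 \to ((\lnot p2 \leftrightarrow \lnot p1) \to \lnot p1)).
    \lnot (\lnot p3 \to ((\lnot p2 \leftrightarrow \lnot p1) \to \lnot p1)): α-rule — add \lnot p3, \lnot ((\lnot p2 \leftrightarrow \lnot p1) \to \lnot p1).
    \lnot ((\lnot p2 \leftrightarrow \lnot p1) \to \lnot p1): α-rule — add (\lnot p2 \leftrightarrow \lnot p1), \lnot \lnot p1.
    \lnot ((\lnot p1 \lor ((p2 \lor p3) \lor (\lnot p2 \land p1))) \land p1): β-rule — branch into \lnot (\lnot p1 \lor ((p2 \lor p3) \lor (\lnot p2 \land p1)))  //  \lnot p1.
      branch 2.1 (add \lnot (\lnot p1 \lor ((p2 \lor p3) \lor (\lnot p2 \land p1)))):
        \lnot (\lnot p1 \lor ((p2 \lor p3) \lor (\lnot p2 \land p1))): α-rule — add \lnot \lnot p1, \lnot ((p2 \lor p3) \lor (\lnot p2 \land p1)).
        \lnot ((p2 \lor p3) \lor (\lnot p2 \land p1)): α-rule — add \lnot (p2 \lor p3), \lnot (\lnot p2 \land p1).
        \lnot (p2 \lor p3): α-rule — add \lnot p2, \lnot p3.
        (\lnot p2 \leftrightarrow \lnot p1): β-rule — branch into \lnot p2, \lnot p1  //  \lnot \lnot p2, \lnot \lnot p1.
          branch 2.1.1 (add \lnot p2, \lnot p1):
            × closes — contains both p1 and \lnot p1.
          branch 2.1.2 (add \lnot \lnot p2, \lnot \lnot p1):
            × closes — contains both p2 and \lnot p2.
      branch 2.2 (add \lnot p1):
        × closes — contains both p1 and \lnot p1.
6 branches closed, 5 open.
An open branch gives a satisfying assignment: p1=1, p2=1.

Satisfiable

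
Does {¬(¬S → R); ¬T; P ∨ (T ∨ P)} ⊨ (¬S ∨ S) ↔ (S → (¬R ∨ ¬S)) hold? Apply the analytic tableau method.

Yes

Initial set: {¬(¬S → R); ¬T; (P ∨ (T ∨ P)); ¬((¬S ∨ S) ↔ (S → (¬R ∨ ¬S)))}.
¬(¬S → R): α-rule — add ¬S, ¬R.
(P ∨ (T ∨ P)): β-rule — branch into P  //  (T ∨ P).
  branch 1 (add P):
    ¬((¬S ∨ S) ↔ (S → (¬R ∨ ¬S))): β-rule — branch into (¬S ∨ S), ¬(S → (¬R ∨ ¬S))  //  ¬(¬S ∨ S), (S → (¬R ∨ ¬S)).
      branch 1.1 (add (¬S ∨ S), ¬(S → (¬R ∨ ¬S))):
        ¬(S → (¬R ∨ ¬S)): α-rule — add S, ¬(¬R ∨ ¬S).
        × closes — contains both S and ¬S.
      branch 1.2 (add ¬(¬S ∨ S), (S → (¬R ∨ ¬S))):
        ¬(¬S ∨ S): α-rule — add ¬¬S, ¬S.
        × closes — contains both S and ¬S.
  branch 2 (add (T ∨ P)):
    ¬((¬S ∨ S) ↔ (S → (¬R ∨ ¬S))): β-rule — branch into (¬S ∨ S), ¬(S → (¬R ∨ ¬S))  //  ¬(¬S ∨ S), (S → (¬R ∨ ¬S)).
      branch 2.1 (add (¬S ∨ S), ¬(S → (¬R ∨ ¬S))):
        ¬(S → (¬R ∨ ¬S)): α-rule — add S, ¬(¬R ∨ ¬S).
        × closes — contains both S and ¬S.
      branch 2.2 (add ¬(¬S ∨ S), (S → (¬R ∨ ¬S))):
        ¬(¬S ∨ S): α-rule — add ¬¬S, ¬S.
        × closes — contains both S and ¬S.
All 4 branches close.
Every branch closed, so the premises entail the conclusion.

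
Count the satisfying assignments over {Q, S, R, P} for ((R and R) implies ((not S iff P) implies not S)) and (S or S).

Initial set: {(((R and R) implies ((not S iff P) implies not S)) and (S or S))}.
(((R and R) implies ((not S iff P) implies not S)) and (S or S)): α-rule — add ((R and R) implies ((not S iff P) implies not S)), (S or S).
((R and R) implies ((not S iff P) implies not S)): β-rule — branch into not (R and R)  //  ((not S iff P) implies not S).
  branch 1 (add not (R and R)):
    (S or S): β-rule — branch into S  //  S.
      branch 1.1 (add S):
        not (R and R): β-rule — branch into not R  //  not R.
          branch 1.1.1 (add not R):
            ○ open, literals {R=0, S=1}.
          branch 1.1.2 (add not R):
            ○ open, literals {R=0, S=1}.
      branch 1.2 (add S):
        not (R and R): β-rule — branch into not R  //  not R.
          branch 1.2.1 (add not R):
            ○ open, literals {R=0, S=1}.
          branch 1.2.2 (add not R):
            ○ open, literals {R=0, S=1}.
  branch 2 (add ((not S iff P) implies not S)):
    (S or S): β-rule — branch into S  //  S.
      branch 2.1 (add S):
        ((not S iff P) implies not S): β-rule — branch into not (not S iff P)  //  not S.
          branch 2.1.1 (add not (not S iff P)):
            not (not S iff P): β-rule — branch into not S, not P  //  not not S, P.
              branch 2.1.1.1 (add not S, not P):
                × closes — contains both S and not S.
              branch 2.1.1.2 (add not not S, P):
                ○ open, literals {P=1, S=1}.
          branch 2.1.2 (add not S):
            × closes — contains both S and not S.
      branch 2.2 (add S):
        ((not S iff P) implies not S): β-rule — branch into not (not S iff P)  //  not S.
          branch 2.2.1 (add not (not S iff P)):
            not (not S iff P): β-rule — branch into not S, not P  //  not not S, P.
              branch 2.2.1.1 (add not S, not P):
                × closes — contains both S and not S.
              branch 2.2.1.2 (add not not S, P):
                ○ open, literals {P=1, S=1}.
          branch 2.2.2 (add not S):
            × closes — contains both S and not S.
4 branches closed, 6 open.
Each open branch fixes some atoms; the unmentioned ones are free. Counting distinct full assignments: branch {R=0, S=1} (Q, P) contributes 4 new; branch {R=0, S=1} (Q, P) contributes 0 new; branch {R=0, S=1} (Q, P) contributes 0 new; branch {R=0, S=1} (Q, P) contributes 0 new; branch {P=1, S=1} (Q, R) contributes 2 new; branch {P=1, S=1} (Q, R) contributes 0 new. Total: 6.

6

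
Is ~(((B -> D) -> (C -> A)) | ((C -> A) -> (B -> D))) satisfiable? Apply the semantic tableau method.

Initial set: {~(((B -> D) -> (C -> A)) | ((C -> A) -> (B -> D)))}.
~(((B -> D) -> (C -> A)) | ((C -> A) -> (B -> D))): α-rule — add ~((B -> D) -> (C -> A)), ~((C -> A) -> (B -> D)).
~((B -> D) -> (C -> A)): α-rule — add (B -> D), ~(C -> A).
~((C -> A) -> (B -> D)): α-rule — add (C -> A), ~(B -> D).
~(C -> A): α-rule — add C, ~A.
~(B -> D): α-rule — add B, ~D.
(B -> D): β-rule — branch into ~B  //  D.
  branch 1 (add ~B):
    × closes — contains both B and ~B.
  branch 2 (add D):
    × closes — contains both D and ~D.
All 2 branches close.
Every branch closed; the formula is unsatisfiable.

Unsatisfiable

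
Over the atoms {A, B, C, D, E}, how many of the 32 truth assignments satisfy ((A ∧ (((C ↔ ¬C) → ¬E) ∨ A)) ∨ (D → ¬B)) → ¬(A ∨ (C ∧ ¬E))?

13

Initial set: {(((A ∧ (((C ↔ ¬C) → ¬E) ∨ A)) ∨ (D → ¬B)) → ¬(A ∨ (C ∧ ¬E)))}.
(((A ∧ (((C ↔ ¬C) → ¬E) ∨ A)) ∨ (D → ¬B)) → ¬(A ∨ (C ∧ ¬E))): β-rule — branch into ¬((A ∧ (((C ↔ ¬C) → ¬E) ∨ A)) ∨ (D → ¬B))  //  ¬(A ∨ (C ∧ ¬E)).
  branch 1 (add ¬((A ∧ (((C ↔ ¬C) → ¬E) ∨ A)) ∨ (D → ¬B))):
    ¬((A ∧ (((C ↔ ¬C) → ¬E) ∨ A)) ∨ (D → ¬B)): α-rule — add ¬(A ∧ (((C ↔ ¬C) → ¬E) ∨ A)), ¬(D → ¬B).
    ¬(D → ¬B): α-rule — add D, ¬¬B.
    ¬(A ∧ (((C ↔ ¬C) → ¬E) ∨ A)): β-rule — branch into ¬A  //  ¬(((C ↔ ¬C) → ¬E) ∨ A).
      branch 1.1 (add ¬A):
        ○ open, literals {A=F, B=T, D=T}.
      branch 1.2 (add ¬(((C ↔ ¬C) → ¬E) ∨ A)):
        ¬(((C ↔ ¬C) → ¬E) ∨ A): α-rule — add ¬((C ↔ ¬C) → ¬E), ¬A.
        ¬((C ↔ ¬C) → ¬E): α-rule — add (C ↔ ¬C), ¬¬E.
        (C ↔ ¬C): β-rule — branch into C, ¬C  //  ¬C, ¬¬C.
          branch 1.2.1 (add C, ¬C):
            × closes — contains both C and ¬C.
          branch 1.2.2 (add ¬C, ¬¬C):
            × closes — contains both C and ¬C.
  branch 2 (add ¬(A ∨ (C ∧ ¬E))):
    ¬(A ∨ (C ∧ ¬E)): α-rule — add ¬A, ¬(C ∧ ¬E).
    ¬(C ∧ ¬E): β-rule — branch into ¬C  //  ¬¬E.
      branch 2.1 (add ¬C):
        ○ open, literals {A=F, C=F}.
      branch 2.2 (add ¬¬E):
        ○ open, literals {A=F, E=T}.
2 branches closed, 3 open.
Each open branch fixes some atoms; the unmentioned ones are free. Counting distinct full assignments: branch {A=F, B=T, D=T} (C, E) contributes 4 new; branch {A=F, C=F} (B, D, E) contributes 6 new; branch {A=F, E=T} (B, C, D) contributes 3 new. Total: 13.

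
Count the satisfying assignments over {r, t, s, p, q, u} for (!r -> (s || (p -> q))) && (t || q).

Initial set: {((!r -> (s || (p -> q))) && (t || q))}.
((!r -> (s || (p -> q))) && (t || q)): α-rule — add (!r -> (s || (p -> q))), (t || q).
(!r -> (s || (p -> q))): β-rule — branch into !!r  //  (s || (p -> q)).
  branch 1 (add !!r):
    (t || q): β-rule — branch into t  //  q.
      branch 1.1 (add t):
        ○ open, literals {r=true, t=true}.
      branch 1.2 (add q):
        ○ open, literals {q=true, r=true}.
  branch 2 (add (s || (p -> q))):
    (t || q): β-rule — branch into t  //  q.
      branch 2.1 (add t):
        (s || (p -> q)): β-rule — branch into s  //  (p -> q).
          branch 2.1.1 (add s):
            ○ open, literals {s=true, t=true}.
          branch 2.1.2 (add (p -> q)):
            (p -> q): β-rule — branch into !p  //  q.
              branch 2.1.2.1 (add !p):
                ○ open, literals {p=false, t=true}.
              branch 2.1.2.2 (add q):
                ○ open, literals {q=true, t=true}.
      branch 2.2 (add q):
        (s || (p -> q)): β-rule — branch into s  //  (p -> q).
          branch 2.2.1 (add s):
            ○ open, literals {q=true, s=true}.
          branch 2.2.2 (add (p -> q)):
            (p -> q): β-rule — branch into !p  //  q.
              branch 2.2.2.1 (add !p):
                ○ open, literals {p=false, q=true}.
              branch 2.2.2.2 (add q):
                ○ open, literals {q=true}.
0 branches closed, 8 open.
Each open branch fixes some atoms; the unmentioned ones are free. Counting distinct full assignments: branch {r=true, t=true} (s, p, q, u) contributes 16 new; branch {q=true, r=true} (t, s, p, u) contributes 8 new; branch {s=true, t=true} (r, p, q, u) contributes 8 new; branch {p=false, t=true} (r, s, q, u) contributes 4 new; branch {q=true, t=true} (r, s, p, u) contributes 2 new; branch {q=true, s=true} (r, t, p, u) contributes 4 new; branch {p=false, q=true} (r, t, s, u) contributes 2 new; branch {q=true} (r, t, s, p, u) contributes 2 new. Total: 46.

46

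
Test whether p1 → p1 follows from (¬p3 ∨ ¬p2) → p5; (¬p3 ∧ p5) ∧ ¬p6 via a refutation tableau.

Initial set: {((¬p3 ∨ ¬p2) → p5); ((¬p3 ∧ p5) ∧ ¬p6); ¬(p1 → p1)}.
((¬p3 ∧ p5) ∧ ¬p6): α-rule — add (¬p3 ∧ p5), ¬p6.
¬(p1 → p1): α-rule — add p1, ¬p1.
× closes — contains both p1 and ¬p1.
All 1 branch closes.
Every branch closed, so the premises entail the conclusion.

Yes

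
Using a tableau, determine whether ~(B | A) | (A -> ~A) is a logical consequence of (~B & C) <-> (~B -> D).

No

Initial set: {((~B & C) <-> (~B -> D)); ~(~(B | A) | (A -> ~A))}.
~(~(B | A) | (A -> ~A)): α-rule — add ~~(B | A), ~(A -> ~A).
~(A -> ~A): α-rule — add A, ~~A.
((~B & C) <-> (~B -> D)): β-rule — branch into (~B & C), (~B -> D)  //  ~(~B & C), ~(~B -> D).
  branch 1 (add (~B & C), (~B -> D)):
    (~B & C): α-rule — add ~B, C.
    ~~(B | A): β-rule — branch into B  //  A.
      branch 1.1 (add B):
        × closes — contains both B and ~B.
      branch 1.2 (add A):
        (~B -> D): β-rule — branch into ~~B  //  D.
          branch 1.2.1 (add ~~B):
            × closes — contains both B and ~B.
          branch 1.2.2 (add D):
            ○ open, literals {A=1, B=0, C=1, D=1}.
  branch 2 (add ~(~B & C), ~(~B -> D)):
    ~(~B -> D): α-rule — add ~B, ~D.
    ~~(B | A): β-rule — branch into B  //  A.
      branch 2.1 (add B):
        × closes — contains both B and ~B.
      branch 2.2 (add A):
        ~(~B & C): β-rule — branch into ~~B  //  ~C.
          branch 2.2.1 (add ~~B):
            × closes — contains both B and ~B.
          branch 2.2.2 (add ~C):
            ○ open, literals {A=1, B=0, C=0, D=0}.
4 branches closed, 2 open.
An open branch gives a countermodel: A=1, B=0, C=1, D=1 (unmentioned atoms arbitrary); the premises hold there but the conclusion fails.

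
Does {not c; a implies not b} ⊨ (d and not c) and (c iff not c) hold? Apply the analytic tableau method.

No

Initial set: {not c; (a implies not b); not ((d and not c) and (c iff not c))}.
(a implies not b): β-rule — branch into not a  //  not b.
  branch 1 (add not a):
    not ((d and not c) and (c iff not c)): β-rule — branch into not (d and not c)  //  not (c iff not c).
      branch 1.1 (add not (d and not c)):
        not (d and not c): β-rule — branch into not d  //  not not c.
          branch 1.1.1 (add not d):
            ○ open, literals {a=0, c=0, d=0}.
          branch 1.1.2 (add not not c):
            × closes — contains both c and not c.
      branch 1.2 (add not (c iff not c)):
        not (c iff not c): β-rule — branch into c, not not c  //  not c, not c.
          branch 1.2.1 (add c, not not c):
            × closes — contains both c and not c.
          branch 1.2.2 (add not c, not c):
            ○ open, literals {a=0, c=0}.
  branch 2 (add not b):
    not ((d and not c) and (c iff not c)): β-rule — branch into not (d and not c)  //  not (c iff not c).
      branch 2.1 (add not (d and not c)):
        not (d and not c): β-rule — branch into not d  //  not not c.
          branch 2.1.1 (add not d):
            ○ open, literals {b=0, c=0, d=0}.
          branch 2.1.2 (add not not c):
            × closes — contains both c and not c.
      branch 2.2 (add not (c iff not c)):
        not (c iff not c): β-rule — branch into c, not not c  //  not c, not c.
          branch 2.2.1 (add c, not not c):
            × closes — contains both c and not c.
          branch 2.2.2 (add not c, not c):
            ○ open, literals {b=0, c=0}.
4 branches closed, 4 open.
An open branch gives a countermodel: a=0, c=0, d=0 (unmentioned atoms arbitrary); the premises hold there but the conclusion fails.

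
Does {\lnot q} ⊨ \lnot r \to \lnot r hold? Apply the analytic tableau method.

Yes

Initial set: {T \lnot q; F (\lnot r \to \lnot r)}.
F (\lnot r \to \lnot r): α-rule — add T \lnot r, F \lnot r.
× closes — contains both r and \lnot r.
All 1 branch closes.
Every branch closed, so the premises entail the conclusion.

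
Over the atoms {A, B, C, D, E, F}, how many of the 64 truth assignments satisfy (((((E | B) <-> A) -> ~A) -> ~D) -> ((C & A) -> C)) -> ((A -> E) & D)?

24

Initial set: {((((((E | B) <-> A) -> ~A) -> ~D) -> ((C & A) -> C)) -> ((A -> E) & D))}.
((((((E | B) <-> A) -> ~A) -> ~D) -> ((C & A) -> C)) -> ((A -> E) & D)): β-rule — branch into ~(((((E | B) <-> A) -> ~A) -> ~D) -> ((C & A) -> C))  //  ((A -> E) & D).
  branch 1 (add ~(((((E | B) <-> A) -> ~A) -> ~D) -> ((C & A) -> C))):
    ~(((((E | B) <-> A) -> ~A) -> ~D) -> ((C & A) -> C)): α-rule — add ((((E | B) <-> A) -> ~A) -> ~D), ~((C & A) -> C).
    ~((C & A) -> C): α-rule — add (C & A), ~C.
    (C & A): α-rule — add C, A.
    × closes — contains both C and ~C.
  branch 2 (add ((A -> E) & D)):
    ((A -> E) & D): α-rule — add (A -> E), D.
    (A -> E): β-rule — branch into ~A  //  E.
      branch 2.1 (add ~A):
        ○ open, literals {A=F, D=T}.
      branch 2.2 (add E):
        ○ open, literals {D=T, E=T}.
1 branch closed, 2 open.
Each open branch fixes some atoms; the unmentioned ones are free. Counting distinct full assignments: branch {A=F, D=T} (B, C, E, F) contributes 16 new; branch {D=T, E=T} (A, B, C, F) contributes 8 new. Total: 24.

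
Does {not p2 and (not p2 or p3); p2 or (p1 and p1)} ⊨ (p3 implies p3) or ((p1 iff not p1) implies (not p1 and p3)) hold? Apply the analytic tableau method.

Initial set: {T (not p2 and (not p2 or p3)); T (p2 or (p1 and p1)); F ((p3 implies p3) or ((p1 iff not p1) implies (not p1 and p3)))}.
T (not p2 and (not p2 or p3)): α-rule — add T not p2, T (not p2 or p3).
F ((p3 implies p3) or ((p1 iff not p1) implies (not p1 and p3))): α-rule — add F (p3 implies p3), F ((p1 iff not p1) implies (not p1 and p3)).
F (p3 implies p3): α-rule — add T p3, F p3.
× closes — contains both p3 and not p3.
All 1 branch closes.
Every branch closed, so the premises entail the conclusion.

Yes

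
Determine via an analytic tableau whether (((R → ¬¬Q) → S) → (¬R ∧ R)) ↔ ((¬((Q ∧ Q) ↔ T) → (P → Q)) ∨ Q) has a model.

Satisfiable

Initial set: {T ((((R → ¬¬Q) → S) → (¬R ∧ R)) ↔ ((¬((Q ∧ Q) ↔ T) → (P → Q)) ∨ Q))}.
T ((((R → ¬¬Q) → S) → (¬R ∧ R)) ↔ ((¬((Q ∧ Q) ↔ T) → (P → Q)) ∨ Q)): β-rule — branch into T (((R → ¬¬Q) → S) → (¬R ∧ R)), T ((¬((Q ∧ Q) ↔ T) → (P → Q)) ∨ Q)  //  F (((R → ¬¬Q) → S) → (¬R ∧ R)), F ((¬((Q ∧ Q) ↔ T) → (P → Q)) ∨ Q).
  branch 1 (add T (((R → ¬¬Q) → S) → (¬R ∧ R)), T ((¬((Q ∧ Q) ↔ T) → (P → Q)) ∨ Q)):
    T (((R → ¬¬Q) → S) → (¬R ∧ R)): β-rule — branch into F ((R → ¬¬Q) → S)  //  T (¬R ∧ R).
      branch 1.1 (add F ((R → ¬¬Q) → S)):
        F ((R → ¬¬Q) → S): α-rule — add T (R → ¬¬Q), F S.
        T ((¬((Q ∧ Q) ↔ T) → (P → Q)) ∨ Q): β-rule — branch into T (¬((Q ∧ Q) ↔ T) → (P → Q))  //  T Q.
          branch 1.1.1 (add T (¬((Q ∧ Q) ↔ T) → (P → Q))):
            T (R → ¬¬Q): β-rule — branch into F R  //  T ¬¬Q.
              branch 1.1.1.1 (add F R):
                T (¬((Q ∧ Q) ↔ T) → (P → Q)): β-rule — branch into F ¬((Q ∧ Q) ↔ T)  //  T (P → Q).
                  branch 1.1.1.1.1 (add F ¬((Q ∧ Q) ↔ T)):
                    F ¬((Q ∧ Q) ↔ T): β-rule — branch into T (Q ∧ Q), T T  //  F (Q ∧ Q), F T.
                      branch 1.1.1.1.1.1 (add T (Q ∧ Q), T T):
                        T (Q ∧ Q): α-rule — add T Q, T Q.
                        ○ open, literals {Q=T, R=F, S=F, T=T}.
                      branch 1.1.1.1.1.2 (add F (Q ∧ Q), F T):
                        F (Q ∧ Q): β-rule — branch into F Q  //  F Q.
                          branch 1.1.1.1.1.2.1 (add F Q):
                            ○ open, literals {Q=F, R=F, S=F, T=F}.
                          branch 1.1.1.1.1.2.2 (add F Q):
                            ○ open, literals {Q=F, R=F, S=F, T=F}.
                  branch 1.1.1.1.2 (add T (P → Q)):
                    T (P → Q): β-rule — branch into F P  //  T Q.
                      branch 1.1.1.1.2.1 (add F P):
                        ○ open, literals {P=F, R=F, S=F}.
                      branch 1.1.1.1.2.2 (add T Q):
                        ○ open, literals {Q=T, R=F, S=F}.
              branch 1.1.1.2 (add T ¬¬Q):
                T ¬¬Q: drop double negation, giving T Q.
                T (¬((Q ∧ Q) ↔ T) → (P → Q)): β-rule — branch into F ¬((Q ∧ Q) ↔ T)  //  T (P → Q).
                  branch 1.1.1.2.1 (add F ¬((Q ∧ Q) ↔ T)):
                    F ¬((Q ∧ Q) ↔ T): β-rule — branch into T (Q ∧ Q), T T  //  F (Q ∧ Q), F T.
                      branch 1.1.1.2.1.1 (add T (Q ∧ Q), T T):
                        T (Q ∧ Q): α-rule — add T Q, T Q.
                        ○ open, literals {Q=T, S=F, T=T}.
                      branch 1.1.1.2.1.2 (add F (Q ∧ Q), F T):
                        F (Q ∧ Q): β-rule — branch into F Q  //  F Q.
                          branch 1.1.1.2.1.2.1 (add F Q):
                            × closes — contains both Q and ¬Q.
                          branch 1.1.1.2.1.2.2 (add F Q):
                            × closes — contains both Q and ¬Q.
                  branch 1.1.1.2.2 (add T (P → Q)):
                    T (P → Q): β-rule — branch into F P  //  T Q.
                      branch 1.1.1.2.2.1 (add F P):
                        ○ open, literals {P=F, Q=T, S=F}.
                      branch 1.1.1.2.2.2 (add T Q):
                        ○ open, literals {Q=T, S=F}.
          branch 1.1.2 (add T Q):
            T (R → ¬¬Q): β-rule — branch into F R  //  T ¬¬Q.
              branch 1.1.2.1 (add F R):
                ○ open, literals {Q=T, R=F, S=F}.
              branch 1.1.2.2 (add T ¬¬Q):
                T ¬¬Q: drop double negation, giving T Q.
                ○ open, literals {Q=T, S=F}.
      branch 1.2 (add T (¬R ∧ R)):
        T (¬R ∧ R): α-rule — add T ¬R, T R.
        × closes — contains both R and ¬R.
  branch 2 (add F (((R → ¬¬Q) → S) → (¬R ∧ R)), F ((¬((Q ∧ Q) ↔ T) → (P → Q)) ∨ Q)):
    F (((R → ¬¬Q) → S) → (¬R ∧ R)): α-rule — add T ((R → ¬¬Q) → S), F (¬R ∧ R).
    F ((¬((Q ∧ Q) ↔ T) → (P → Q)) ∨ Q): α-rule — add F (¬((Q ∧ Q) ↔ T) → (P → Q)), F Q.
    F (¬((Q ∧ Q) ↔ T) → (P → Q)): α-rule — add T ¬((Q ∧ Q) ↔ T), F (P → Q).
    F (P → Q): α-rule — add T P, F Q.
    T ((R → ¬¬Q) → S): β-rule — branch into F (R → ¬¬Q)  //  T S.
      branch 2.1 (add F (R → ¬¬Q)):
        F (R → ¬¬Q): α-rule — add T R, F ¬¬Q.
        F ¬¬Q: drop double negation, giving F Q.
        F (¬R ∧ R): β-rule — branch into F ¬R  //  F R.
          branch 2.1.1 (add F ¬R):
            T ¬((Q ∧ Q) ↔ T): β-rule — branch into T (Q ∧ Q), F T  //  F (Q ∧ Q), T T.
              branch 2.1.1.1 (add T (Q ∧ Q), F T):
                T (Q ∧ Q): α-rule — add T Q, T Q.
                × closes — contains both Q and ¬Q.
              branch 2.1.1.2 (add F (Q ∧ Q), T T):
                F (Q ∧ Q): β-rule — branch into F Q  //  F Q.
                  branch 2.1.1.2.1 (add F Q):
                    ○ open, literals {P=T, Q=F, R=T, T=T}.
                  branch 2.1.1.2.2 (add F Q):
                    ○ open, literals {P=T, Q=F, R=T, T=T}.
          branch 2.1.2 (add F R):
            × closes — contains both R and ¬R.
      branch 2.2 (add T S):
        F (¬R ∧ R): β-rule — branch into F ¬R  //  F R.
          branch 2.2.1 (add F ¬R):
            T ¬((Q ∧ Q) ↔ T): β-rule — branch into T (Q ∧ Q), F T  //  F (Q ∧ Q), T T.
              branch 2.2.1.1 (add T (Q ∧ Q), F T):
                T (Q ∧ Q): α-rule — add T Q, T Q.
                × closes — contains both Q and ¬Q.
              branch 2.2.1.2 (add F (Q ∧ Q), T T):
                F (Q ∧ Q): β-rule — branch into F Q  //  F Q.
                  branch 2.2.1.2.1 (add F Q):
                    ○ open, literals {P=T, Q=F, R=T, S=T, T=T}.
                  branch 2.2.1.2.2 (add F Q):
                    ○ open, literals {P=T, Q=F, R=T, S=T, T=T}.
          branch 2.2.2 (add F R):
            T ¬((Q ∧ Q) ↔ T): β-rule — branch into T (Q ∧ Q), F T  //  F (Q ∧ Q), T T.
              branch 2.2.2.1 (add T (Q ∧ Q), F T):
                T (Q ∧ Q): α-rule — add T Q, T Q.
                × closes — contains both Q and ¬Q.
              branch 2.2.2.2 (add F (Q ∧ Q), T T):
                F (Q ∧ Q): β-rule — branch into F Q  //  F Q.
                  branch 2.2.2.2.1 (add F Q):
                    ○ open, literals {P=T, Q=F, R=F, S=T, T=T}.
                  branch 2.2.2.2.2 (add F Q):
                    ○ open, literals {P=T, Q=F, R=F, S=T, T=T}.
7 branches closed, 16 open.
An open branch gives a satisfying assignment: Q=T, R=F, S=F, T=T.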